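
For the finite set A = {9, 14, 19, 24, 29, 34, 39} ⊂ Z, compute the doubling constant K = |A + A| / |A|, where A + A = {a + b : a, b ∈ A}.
K = |A + A| / |A| = 13/7

Enumerate A + A = {a + b : a, b ∈ A}. With |A| = 7, there are |A|^2 = 49 ordered sum pairs; collecting distinct values, A + A = {18, 23, 28, 33, 38, 43, 48, 53, 58, 63, 68, 73, 78}, so |A + A| = 13. Thus K = 13/7. Here |A + A| = 2|A| − 1 = 13, the minimum possible — so K = 13/7 is minimal, which holds iff A is an arithmetic progression.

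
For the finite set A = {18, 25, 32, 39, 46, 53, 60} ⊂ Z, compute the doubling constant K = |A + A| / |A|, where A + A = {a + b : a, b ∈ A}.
K = |A + A| / |A| = 13/7

Enumerate A + A = {a + b : a, b ∈ A}. With |A| = 7, there are |A|^2 = 49 ordered sum pairs; collecting distinct values, A + A = {36, 43, 50, 57, 64, 71, 78, 85, 92, 99, 106, 113, 120}, so |A + A| = 13. Thus K = 13/7. Here |A + A| = 2|A| − 1 = 13, the minimum possible — so K = 13/7 is minimal, which holds iff A is an arithmetic progression.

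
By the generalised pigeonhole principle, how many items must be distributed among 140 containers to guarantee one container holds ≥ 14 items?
n = (14 − 1)·140 + 1 = 1821

By the generalised pigeonhole principle, to guarantee some box contains ≥ r objects we need more than (r − 1) · k objects total. Threshold: n = (r − 1) · k + 1. With r = 14 and k = 140: n = 13 · 140 + 1 = 1820 + 1 = 1821. For n = 1820 = 13 · 140, we can put exactly 13 objects in every box, avoiding 14 in any single one — so 1821 is tight.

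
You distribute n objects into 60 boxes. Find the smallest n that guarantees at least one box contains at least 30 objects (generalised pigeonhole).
n = (30 − 1)·60 + 1 = 1741

By the generalised pigeonhole principle, to guarantee some box contains ≥ r objects we need more than (r − 1) · k objects total. Threshold: n = (r − 1) · k + 1. With r = 30 and k = 60: n = 29 · 60 + 1 = 1740 + 1 = 1741. For n = 1740 = 29 · 60, we can put exactly 29 objects in every box, avoiding 30 in any single one — so 1741 is tight.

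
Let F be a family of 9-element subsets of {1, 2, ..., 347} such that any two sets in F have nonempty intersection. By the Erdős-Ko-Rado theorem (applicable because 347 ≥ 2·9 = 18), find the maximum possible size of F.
max |F| = C(346, 8) = 4695548528462715

The Erdős-Ko-Rado theorem states: for n ≥ 2k, an intersecting family of k-subsets of an n-element set has size at most C(n − 1, k − 1), with equality for 'star' families {A ⊆ [n] : |A| = k, i ∈ A} (fix an element i). For n = 347, k = 9: C(346, 8) = 4695548528462715.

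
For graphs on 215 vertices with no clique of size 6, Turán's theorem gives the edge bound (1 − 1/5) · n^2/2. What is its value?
Turán density bound = (4/5) · 215^2/2 = 18490

Turán's theorem: ex(n, K_{r+1}) is achieved by the complete r-partite Turán graph T(n, r) with parts as balanced as possible, and is at most (1 − 1/r) · n^2/2. For r = 5, n = 215: the density bound is (4/5) · 46225/2 = 18490. Since 5 ∣ 215, the Turán graph T(215, 5) has parts of equal size 43, and its edge count e(T(215, 5)) = 18490 attains the density bound exactly.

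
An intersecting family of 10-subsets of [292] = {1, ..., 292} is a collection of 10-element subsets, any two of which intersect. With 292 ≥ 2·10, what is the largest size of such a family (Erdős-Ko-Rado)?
max |F| = C(291, 9) = 36392831777527940

The Erdős-Ko-Rado theorem states: for n ≥ 2k, an intersecting family of k-subsets of an n-element set has size at most C(n − 1, k − 1), with equality for 'star' families {A ⊆ [n] : |A| = k, i ∈ A} (fix an element i). For n = 292, k = 10: C(291, 9) = 36392831777527940.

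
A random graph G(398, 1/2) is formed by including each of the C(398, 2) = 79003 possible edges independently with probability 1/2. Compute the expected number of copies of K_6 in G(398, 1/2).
E[# K_6] = C(398, 6) · (1/2)^C(6, 2) = 5315230907547 / 2^15 ≈ 162207974.473480

For each 6-subset S of vertices (there are C(398, 6) = 5315230907547 such S), let X_S = 1 if S induces a K_6 (all C(6, 2) = 15 edges present). Then P(X_S = 1) = (1/2)^15 = 1/32768. By linearity of expectation, E[# K_6] = C(398, 6) · (1/2)^15 = 5315230907547 / 32768 ≈ 162207974.473480.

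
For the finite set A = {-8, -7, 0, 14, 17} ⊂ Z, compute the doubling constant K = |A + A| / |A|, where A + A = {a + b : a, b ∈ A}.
K = |A + A| / |A| = 15/5 = 3

Enumerate A + A = {a + b : a, b ∈ A}. With |A| = 5, there are |A|^2 = 25 ordered sum pairs; collecting distinct values, A + A = {-16, -15, -14, -8, -7, 0, 6, 7, 9, 10, 14, 17, 28, 31, 34}, so |A + A| = 15. Thus K = 15/5 = 3. For comparison, the minimum possible |A + A| over all 5-element sets is 2·5 − 1 = 9 (so min K = 9/5), attained only by arithmetic progressions.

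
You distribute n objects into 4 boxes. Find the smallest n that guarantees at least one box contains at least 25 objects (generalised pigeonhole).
n = (25 − 1)·4 + 1 = 97

By the generalised pigeonhole principle, to guarantee some box contains ≥ r objects we need more than (r − 1) · k objects total. Threshold: n = (r − 1) · k + 1. With r = 25 and k = 4: n = 24 · 4 + 1 = 96 + 1 = 97. For n = 96 = 24 · 4, we can put exactly 24 objects in every box, avoiding 25 in any single one — so 97 is tight.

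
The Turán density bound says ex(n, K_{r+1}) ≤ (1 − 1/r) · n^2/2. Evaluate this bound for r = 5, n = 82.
Turán density bound = (4/5) · 82^2/2 = 13448/5 ≈ 2689.6

Turán's theorem: ex(n, K_{r+1}) is achieved by the complete r-partite Turán graph T(n, r) with parts as balanced as possible, and is at most (1 − 1/r) · n^2/2. For r = 5, n = 82: the density bound is (4/5) · 6724/2 = 13448/5 ≈ 2689.6. The integer-valued extremum is e(T(82, 5)) = 2689, which is strictly less than the density bound 13448/5 since 5 ∤ 82 (the parts of T(82, 5) cannot all be equal).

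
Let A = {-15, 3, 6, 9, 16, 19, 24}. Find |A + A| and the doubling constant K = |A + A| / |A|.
K = |A + A| / |A| = 24/7

Enumerate A + A = {a + b : a, b ∈ A}. With |A| = 7, there are |A|^2 = 49 ordered sum pairs; collecting distinct values, A + A = {-30, -12, -9, -6, 1, 4, 6, 9, 12, 15, 18, 19, 22, 25, 27, 28, 30, 32, 33, 35, 38, 40, 43, 48}, so |A + A| = 24. Thus K = 24/7. For comparison, the minimum possible |A + A| over all 7-element sets is 2·7 − 1 = 13 (so min K = 13/7), attained only by arithmetic progressions.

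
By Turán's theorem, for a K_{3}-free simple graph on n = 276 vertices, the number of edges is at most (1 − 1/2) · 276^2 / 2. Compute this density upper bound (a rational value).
Turán density bound = (1/2) · 276^2/2 = 19044

Turán's theorem: ex(n, K_{r+1}) is achieved by the complete r-partite Turán graph T(n, r) with parts as balanced as possible, and is at most (1 − 1/r) · n^2/2. For r = 2, n = 276: the density bound is (1/2) · 76176/2 = 19044. Since 2 ∣ 276, the Turán graph T(276, 2) has parts of equal size 138, and its edge count e(T(276, 2)) = 19044 attains the density bound exactly.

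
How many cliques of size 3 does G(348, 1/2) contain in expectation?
E[# K_3] = C(348, 3) · (1/2)^C(3, 2) = 6963596 / 2^3 = 1740899/2 = 870449.5

For each 3-subset S of vertices (there are C(348, 3) = 6963596 such S), let X_S = 1 if S induces a K_3 (all C(3, 2) = 3 edges present). Then P(X_S = 1) = (1/2)^3 = 1/8. By linearity of expectation, E[# K_3] = C(348, 3) · (1/2)^3 = 6963596 / 8 = 1740899/2 = 870449.5.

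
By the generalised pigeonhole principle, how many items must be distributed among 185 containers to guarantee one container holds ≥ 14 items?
n = (14 − 1)·185 + 1 = 2406

By the generalised pigeonhole principle, to guarantee some box contains ≥ r objects we need more than (r − 1) · k objects total. Threshold: n = (r − 1) · k + 1. With r = 14 and k = 185: n = 13 · 185 + 1 = 2405 + 1 = 2406. For n = 2405 = 13 · 185, we can put exactly 13 objects in every box, avoiding 14 in any single one — so 2406 is tight.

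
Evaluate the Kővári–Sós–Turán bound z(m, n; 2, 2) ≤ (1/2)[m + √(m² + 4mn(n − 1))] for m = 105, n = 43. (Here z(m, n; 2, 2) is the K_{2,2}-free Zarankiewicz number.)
z(105, 43; 2, 2) ≤ (1/2)[105 + √(105² + 4·105·43·42)] = (1/2)[105 + √769545] = 491.1186

Kővári–Sós–Turán: let r_1, ..., r_105 be the row sums and z = Σ r_i the total number of 1s. Each pair of columns can share at most one row with both entries 1 (else a 2×2 all-ones block appears), so Σ_i C(r_i, 2) ≤ C(43, 2) = 903. By convexity Σ_i C(r_i, 2) ≥ 105·C(z/105, 2) = z(z − 105)/(2·105), giving z² − 105z − 105·43·42 ≤ 0 and hence z ≤ (1/2)[105 + √(11025 + 4·189630)] = (1/2)[105 + √769545] ≈ (1/2)(105 + 877.2371) = 491.1186.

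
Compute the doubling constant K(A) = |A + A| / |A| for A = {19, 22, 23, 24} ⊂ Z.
K = |A + A| / |A| = 9/4

Enumerate A + A = {a + b : a, b ∈ A}. With |A| = 4, there are |A|^2 = 16 ordered sum pairs; collecting distinct values, A + A = {38, 41, 42, 43, 44, 45, 46, 47, 48}, so |A + A| = 9. Thus K = 9/4. For comparison, the minimum possible |A + A| over all 4-element sets is 2·4 − 1 = 7 (so min K = 7/4), attained only by arithmetic progressions.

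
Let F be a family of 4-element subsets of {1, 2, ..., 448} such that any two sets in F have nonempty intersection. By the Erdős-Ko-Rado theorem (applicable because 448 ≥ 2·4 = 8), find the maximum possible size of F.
max |F| = C(447, 3) = 14786015

Erdős-Ko-Rado (1961): when n ≥ 2k, max |F| = C(n−1, k−1). The bound is attained by the star {A : i ∈ A} for any fixed i ∈ [n]. Here C(448−1, 4−1) = C(447, 3) = 14786015.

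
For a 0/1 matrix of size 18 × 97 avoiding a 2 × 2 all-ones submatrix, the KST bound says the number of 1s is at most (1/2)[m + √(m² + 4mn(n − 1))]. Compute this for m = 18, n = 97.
z(18, 97; 2, 2) ≤ (1/2)[18 + √(18² + 4·18·97·96)] = (1/2)[18 + √670788] = 418.5082

Kővári–Sós–Turán: let r_1, ..., r_18 be the row sums and z = Σ r_i the total number of 1s. Each pair of columns can share at most one row with both entries 1 (else a 2×2 all-ones block appears), so Σ_i C(r_i, 2) ≤ C(97, 2) = 4656. By convexity Σ_i C(r_i, 2) ≥ 18·C(z/18, 2) = z(z − 18)/(2·18), giving z² − 18z − 18·97·96 ≤ 0 and hence z ≤ (1/2)[18 + √(324 + 4·167616)] = (1/2)[18 + √670788] ≈ (1/2)(18 + 819.0165) = 418.5082.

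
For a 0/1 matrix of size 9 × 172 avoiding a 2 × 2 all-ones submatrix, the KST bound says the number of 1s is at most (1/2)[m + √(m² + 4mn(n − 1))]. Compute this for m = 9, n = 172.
z(9, 172; 2, 2) ≤ (1/2)[9 + √(9² + 4·9·172·171)] = (1/2)[9 + √1058913] = 519.0175

Kővári–Sós–Turán: let r_1, ..., r_9 be the row sums and z = Σ r_i the total number of 1s. Each pair of columns can share at most one row with both entries 1 (else a 2×2 all-ones block appears), so Σ_i C(r_i, 2) ≤ C(172, 2) = 14706. By convexity Σ_i C(r_i, 2) ≥ 9·C(z/9, 2) = z(z − 9)/(2·9), giving z² − 9z − 9·172·171 ≤ 0 and hence z ≤ (1/2)[9 + √(81 + 4·264708)] = (1/2)[9 + √1058913] ≈ (1/2)(9 + 1029.035) = 519.0175.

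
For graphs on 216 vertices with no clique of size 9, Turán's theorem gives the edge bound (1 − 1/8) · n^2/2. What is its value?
Turán density bound = (7/8) · 216^2/2 = 20412

Turán's theorem: ex(n, K_{r+1}) is achieved by the complete r-partite Turán graph T(n, r) with parts as balanced as possible, and is at most (1 − 1/r) · n^2/2. For r = 8, n = 216: the density bound is (7/8) · 46656/2 = 20412. Since 8 ∣ 216, the Turán graph T(216, 8) has parts of equal size 27, and its edge count e(T(216, 8)) = 20412 attains the density bound exactly.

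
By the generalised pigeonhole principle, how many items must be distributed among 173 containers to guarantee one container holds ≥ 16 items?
n = (16 − 1)·173 + 1 = 2596

By the generalised pigeonhole principle, to guarantee some box contains ≥ r objects we need more than (r − 1) · k objects total. Threshold: n = (r − 1) · k + 1. With r = 16 and k = 173: n = 15 · 173 + 1 = 2595 + 1 = 2596. For n = 2595 = 15 · 173, we can put exactly 15 objects in every box, avoiding 16 in any single one — so 2596 is tight.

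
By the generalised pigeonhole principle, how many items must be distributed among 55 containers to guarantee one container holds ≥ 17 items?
n = (17 − 1)·55 + 1 = 881

By the generalised pigeonhole principle, to guarantee some box contains ≥ r objects we need more than (r − 1) · k objects total. Threshold: n = (r − 1) · k + 1. With r = 17 and k = 55: n = 16 · 55 + 1 = 880 + 1 = 881. For n = 880 = 16 · 55, we can put exactly 16 objects in every box, avoiding 17 in any single one — so 881 is tight.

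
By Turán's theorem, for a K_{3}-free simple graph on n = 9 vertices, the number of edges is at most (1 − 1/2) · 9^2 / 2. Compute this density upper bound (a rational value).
Turán density bound = (1/2) · 9^2/2 = 81/4 ≈ 20.25

Turán's theorem: ex(n, K_{r+1}) is achieved by the complete r-partite Turán graph T(n, r) with parts as balanced as possible, and is at most (1 − 1/r) · n^2/2. For r = 2, n = 9: the density bound is (1/2) · 81/2 = 81/4 ≈ 20.25. The integer-valued extremum is e(T(9, 2)) = 20, which is strictly less than the density bound 81/4 since 2 ∤ 9 (the parts of T(9, 2) cannot all be equal).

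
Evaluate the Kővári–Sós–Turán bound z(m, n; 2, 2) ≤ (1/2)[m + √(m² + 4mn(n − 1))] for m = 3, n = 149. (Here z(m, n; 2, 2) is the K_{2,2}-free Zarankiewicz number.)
z(3, 149; 2, 2) ≤ (1/2)[3 + √(3² + 4·3·149·148)] = (1/2)[3 + √264633] = 258.7125

Kővári–Sós–Turán: let r_1, ..., r_3 be the row sums and z = Σ r_i the total number of 1s. Each pair of columns can share at most one row with both entries 1 (else a 2×2 all-ones block appears), so Σ_i C(r_i, 2) ≤ C(149, 2) = 11026. By convexity Σ_i C(r_i, 2) ≥ 3·C(z/3, 2) = z(z − 3)/(2·3), giving z² − 3z − 3·149·148 ≤ 0 and hence z ≤ (1/2)[3 + √(9 + 4·66156)] = (1/2)[3 + √264633] ≈ (1/2)(3 + 514.4249) = 258.7125.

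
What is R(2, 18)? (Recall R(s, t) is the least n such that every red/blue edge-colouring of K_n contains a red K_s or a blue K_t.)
R(2, 18) = 18

R(2, k) = k for all k ≥ 2: in a 2-colouring of K_k, either some edge is red (a red K_2) or all edges are blue (a blue K_k). And K_{17} coloured all-blue has no blue K_18, so R(2, 18) > 17. Hence R(2, 18) = 18.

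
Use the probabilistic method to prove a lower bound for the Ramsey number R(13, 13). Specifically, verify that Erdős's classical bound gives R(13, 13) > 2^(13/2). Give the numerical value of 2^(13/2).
2^(13/2) = 90.5097; so R(13, 13) > 90.5097

Colour each edge of K_n uniformly at random with red/blue. The expected number of monochromatic K_13 is C(n, 13) · 2 · 2^(−C(13,2)). If C(n, 13) · 2^(1 − C(13,2)) < 1, then with positive probability no monochromatic K_13 exists, so R(13, 13) > n. The standard estimate C(n, 13) ≤ n^13/13! shows this inequality holds whenever n ≤ 2^(13/2) (since 13! · 2^(C(13,2) − 1) > 2^(13^2/2) ≥ n^13). Hence R(13, 13) > 2^(13/2) = 90.5097.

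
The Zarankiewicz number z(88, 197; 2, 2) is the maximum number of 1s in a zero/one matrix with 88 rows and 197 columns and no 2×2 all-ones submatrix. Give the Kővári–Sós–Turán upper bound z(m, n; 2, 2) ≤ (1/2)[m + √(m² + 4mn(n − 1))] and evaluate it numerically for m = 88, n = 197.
z(88, 197; 2, 2) ≤ (1/2)[88 + √(88² + 4·88·197·196)] = (1/2)[88 + √13599168] = 1887.8525

Kővári–Sós–Turán: let r_1, ..., r_88 be the row sums and z = Σ r_i the total number of 1s. Each pair of columns can share at most one row with both entries 1 (else a 2×2 all-ones block appears), so Σ_i C(r_i, 2) ≤ C(197, 2) = 19306. By convexity Σ_i C(r_i, 2) ≥ 88·C(z/88, 2) = z(z − 88)/(2·88), giving z² − 88z − 88·197·196 ≤ 0 and hence z ≤ (1/2)[88 + √(7744 + 4·3397856)] = (1/2)[88 + √13599168] ≈ (1/2)(88 + 3687.705) = 1887.8525.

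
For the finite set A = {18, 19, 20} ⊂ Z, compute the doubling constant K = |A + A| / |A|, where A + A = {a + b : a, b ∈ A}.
K = |A + A| / |A| = 5/3

Enumerate A + A = {a + b : a, b ∈ A}. With |A| = 3, there are |A|^2 = 9 ordered sum pairs; collecting distinct values, A + A = {36, 37, 38, 39, 40}, so |A + A| = 5. Thus K = 5/3. Here |A + A| = 2|A| − 1 = 5, the minimum possible — so K = 5/3 is minimal, which holds iff A is an arithmetic progression.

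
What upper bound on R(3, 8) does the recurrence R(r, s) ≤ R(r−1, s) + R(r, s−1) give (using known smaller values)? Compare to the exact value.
R(3, 8) ≤ R(2, 8) + R(3, 7) = 8 + 23 = 31; exact value R(3, 8) = 28.

The Erdős–Szekeres recurrence R(r, s) ≤ R(r−1, s) + R(r, s−1) applied to (r, s) = (3, 8) gives
  R(3, 8) ≤ R(2, 8) + R(3, 7) = 8 + 23 = 31.
(Recall R(2, k) = k and R is symmetric.) The recurrence is not tight here (it gives 31, but the exact value is R(3, 8) = 28); the tight upper bound requires a sharper argument than the simple recurrence, combined with a lower-bound construction on K_{27}.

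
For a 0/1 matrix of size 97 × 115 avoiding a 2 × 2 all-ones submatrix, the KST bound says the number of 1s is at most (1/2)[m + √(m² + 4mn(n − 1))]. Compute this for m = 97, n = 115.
z(97, 115; 2, 2) ≤ (1/2)[97 + √(97² + 4·97·115·114)] = (1/2)[97 + √5096089] = 1177.2259

Kővári–Sós–Turán: let r_1, ..., r_97 be the row sums and z = Σ r_i the total number of 1s. Each pair of columns can share at most one row with both entries 1 (else a 2×2 all-ones block appears), so Σ_i C(r_i, 2) ≤ C(115, 2) = 6555. By convexity Σ_i C(r_i, 2) ≥ 97·C(z/97, 2) = z(z − 97)/(2·97), giving z² − 97z − 97·115·114 ≤ 0 and hence z ≤ (1/2)[97 + √(9409 + 4·1271670)] = (1/2)[97 + √5096089] ≈ (1/2)(97 + 2257.4519) = 1177.2259.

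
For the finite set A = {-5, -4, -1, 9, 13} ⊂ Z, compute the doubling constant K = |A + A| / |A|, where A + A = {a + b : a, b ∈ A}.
K = |A + A| / |A| = 14/5

Enumerate A + A = {a + b : a, b ∈ A}. With |A| = 5, there are |A|^2 = 25 ordered sum pairs; collecting distinct values, A + A = {-10, -9, -8, -6, -5, -2, 4, 5, 8, 9, 12, 18, 22, 26}, so |A + A| = 14. Thus K = 14/5. For comparison, the minimum possible |A + A| over all 5-element sets is 2·5 − 1 = 9 (so min K = 9/5), attained only by arithmetic progressions.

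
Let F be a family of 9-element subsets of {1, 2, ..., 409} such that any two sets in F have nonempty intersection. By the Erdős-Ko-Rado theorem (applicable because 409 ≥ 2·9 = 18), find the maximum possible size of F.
max |F| = C(408, 8) = 17773458424095231

The Erdős-Ko-Rado theorem states: for n ≥ 2k, an intersecting family of k-subsets of an n-element set has size at most C(n − 1, k − 1), with equality for 'star' families {A ⊆ [n] : |A| = k, i ∈ A} (fix an element i). For n = 409, k = 9: C(408, 8) = 17773458424095231.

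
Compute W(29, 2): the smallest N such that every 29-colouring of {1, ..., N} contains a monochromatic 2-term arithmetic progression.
W(29, 2) = 29 + 1 = 30

A 2-term AP is any pair of integers, so a monochromatic 2-AP exists iff some colour is used at least twice. With 29 colours, the colouring i ↦ i on {1, ..., 29} uses each colour once, avoiding any monochromatic pair, so W(29, 2) > 29. For {1, ..., 30}, pigeonhole forces two integers of the same colour, which form a monochromatic 2-AP. Hence W(29, 2) = 30.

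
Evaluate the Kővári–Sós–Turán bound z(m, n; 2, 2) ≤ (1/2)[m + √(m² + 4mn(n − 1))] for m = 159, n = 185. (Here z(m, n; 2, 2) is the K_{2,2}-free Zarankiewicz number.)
z(159, 185; 2, 2) ≤ (1/2)[159 + √(159² + 4·159·185·184)] = (1/2)[159 + √21674721] = 2407.3059

Kővári–Sós–Turán: let r_1, ..., r_159 be the row sums and z = Σ r_i the total number of 1s. Each pair of columns can share at most one row with both entries 1 (else a 2×2 all-ones block appears), so Σ_i C(r_i, 2) ≤ C(185, 2) = 17020. By convexity Σ_i C(r_i, 2) ≥ 159·C(z/159, 2) = z(z − 159)/(2·159), giving z² − 159z − 159·185·184 ≤ 0 and hence z ≤ (1/2)[159 + √(25281 + 4·5412360)] = (1/2)[159 + √21674721] ≈ (1/2)(159 + 4655.6118) = 2407.3059.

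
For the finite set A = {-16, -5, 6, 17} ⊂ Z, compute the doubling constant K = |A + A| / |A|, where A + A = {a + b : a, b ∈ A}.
K = |A + A| / |A| = 7/4

Enumerate A + A = {a + b : a, b ∈ A}. With |A| = 4, there are |A|^2 = 16 ordered sum pairs; collecting distinct values, A + A = {-32, -21, -10, 1, 12, 23, 34}, so |A + A| = 7. Thus K = 7/4. Here |A + A| = 2|A| − 1 = 7, the minimum possible — so K = 7/4 is minimal, which holds iff A is an arithmetic progression.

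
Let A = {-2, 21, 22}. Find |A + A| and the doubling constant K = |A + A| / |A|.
K = |A + A| / |A| = 6/3 = 2

Enumerate A + A = {a + b : a, b ∈ A}. With |A| = 3, there are |A|^2 = 9 ordered sum pairs; collecting distinct values, A + A = {-4, 19, 20, 42, 43, 44}, so |A + A| = 6. Thus K = 6/3 = 2. For comparison, the minimum possible |A + A| over all 3-element sets is 2·3 − 1 = 5 (so min K = 5/3), attained only by arithmetic progressions.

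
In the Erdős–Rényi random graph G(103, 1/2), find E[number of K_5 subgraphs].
E[# K_5] = C(103, 5) · (1/2)^C(5, 2) = 87541245 / 2^10 ≈ 85489.497070

For each 5-subset S of vertices (there are C(103, 5) = 87541245 such S), let X_S = 1 if S induces a K_5 (all C(5, 2) = 10 edges present). Then P(X_S = 1) = (1/2)^10 = 1/1024. By linearity of expectation, E[# K_5] = C(103, 5) · (1/2)^10 = 87541245 / 1024 ≈ 85489.497070.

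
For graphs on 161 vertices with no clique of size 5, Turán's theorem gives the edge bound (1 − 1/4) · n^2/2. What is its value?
Turán density bound = (3/4) · 161^2/2 = 77763/8 ≈ 9720.375

Turán's theorem: ex(n, K_{r+1}) is achieved by the complete r-partite Turán graph T(n, r) with parts as balanced as possible, and is at most (1 − 1/r) · n^2/2. For r = 4, n = 161: the density bound is (3/4) · 25921/2 = 77763/8 ≈ 9720.375. The integer-valued extremum is e(T(161, 4)) = 9720, which is strictly less than the density bound 77763/8 since 4 ∤ 161 (the parts of T(161, 4) cannot all be equal).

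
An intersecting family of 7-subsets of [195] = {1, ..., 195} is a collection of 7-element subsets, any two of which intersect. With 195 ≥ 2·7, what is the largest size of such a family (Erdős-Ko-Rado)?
max |F| = C(194, 6) = 68482017072

Erdős-Ko-Rado (1961): when n ≥ 2k, max |F| = C(n−1, k−1). The bound is attained by the star {A : i ∈ A} for any fixed i ∈ [n]. Here C(195−1, 7−1) = C(194, 6) = 68482017072.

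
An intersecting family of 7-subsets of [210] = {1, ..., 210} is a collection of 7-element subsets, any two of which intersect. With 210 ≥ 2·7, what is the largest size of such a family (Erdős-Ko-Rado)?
max |F| = C(209, 6) = 107670993144

Erdős-Ko-Rado (1961): when n ≥ 2k, max |F| = C(n−1, k−1). The bound is attained by the star {A : i ∈ A} for any fixed i ∈ [n]. Here C(210−1, 7−1) = C(209, 6) = 107670993144.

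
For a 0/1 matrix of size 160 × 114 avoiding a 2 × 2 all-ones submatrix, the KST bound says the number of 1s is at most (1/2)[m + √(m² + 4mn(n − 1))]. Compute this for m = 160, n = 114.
z(160, 114; 2, 2) ≤ (1/2)[160 + √(160² + 4·160·114·113)] = (1/2)[160 + √8270080] = 1517.8873

Kővári–Sós–Turán: let r_1, ..., r_160 be the row sums and z = Σ r_i the total number of 1s. Each pair of columns can share at most one row with both entries 1 (else a 2×2 all-ones block appears), so Σ_i C(r_i, 2) ≤ C(114, 2) = 6441. By convexity Σ_i C(r_i, 2) ≥ 160·C(z/160, 2) = z(z − 160)/(2·160), giving z² − 160z − 160·114·113 ≤ 0 and hence z ≤ (1/2)[160 + √(25600 + 4·2061120)] = (1/2)[160 + √8270080] ≈ (1/2)(160 + 2875.7747) = 1517.8873.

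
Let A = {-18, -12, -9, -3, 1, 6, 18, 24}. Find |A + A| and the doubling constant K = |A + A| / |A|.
K = |A + A| / |A| = 30/8 = 15/4

Enumerate A + A = {a + b : a, b ∈ A}. With |A| = 8, there are |A|^2 = 64 ordered sum pairs; collecting distinct values, A + A = {-36, -30, -27, -24, -21, -18, -17, -15, -12, -11, -8, -6, -3, -2, 0, 2, 3, 6, 7, 9, 12, 15, 19, 21, 24, 25, 30, 36, 42, 48}, so |A + A| = 30. Thus K = 30/8 = 15/4. For comparison, the minimum possible |A + A| over all 8-element sets is 2·8 − 1 = 15 (so min K = 15/8), attained only by arithmetic progressions.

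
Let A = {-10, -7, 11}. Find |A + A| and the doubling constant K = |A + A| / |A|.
K = |A + A| / |A| = 6/3 = 2

Enumerate A + A = {a + b : a, b ∈ A}. With |A| = 3, there are |A|^2 = 9 ordered sum pairs; collecting distinct values, A + A = {-20, -17, -14, 1, 4, 22}, so |A + A| = 6. Thus K = 6/3 = 2. For comparison, the minimum possible |A + A| over all 3-element sets is 2·3 − 1 = 5 (so min K = 5/3), attained only by arithmetic progressions.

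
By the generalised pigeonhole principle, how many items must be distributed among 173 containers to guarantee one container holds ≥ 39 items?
n = (39 − 1)·173 + 1 = 6575

By the generalised pigeonhole principle, to guarantee some box contains ≥ r objects we need more than (r − 1) · k objects total. Threshold: n = (r − 1) · k + 1. With r = 39 and k = 173: n = 38 · 173 + 1 = 6574 + 1 = 6575. For n = 6574 = 38 · 173, we can put exactly 38 objects in every box, avoiding 39 in any single one — so 6575 is tight.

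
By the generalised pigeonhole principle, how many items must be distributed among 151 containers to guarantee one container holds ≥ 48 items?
n = (48 − 1)·151 + 1 = 7098

By the generalised pigeonhole principle, to guarantee some box contains ≥ r objects we need more than (r − 1) · k objects total. Threshold: n = (r − 1) · k + 1. With r = 48 and k = 151: n = 47 · 151 + 1 = 7097 + 1 = 7098. For n = 7097 = 47 · 151, we can put exactly 47 objects in every box, avoiding 48 in any single one — so 7098 is tight.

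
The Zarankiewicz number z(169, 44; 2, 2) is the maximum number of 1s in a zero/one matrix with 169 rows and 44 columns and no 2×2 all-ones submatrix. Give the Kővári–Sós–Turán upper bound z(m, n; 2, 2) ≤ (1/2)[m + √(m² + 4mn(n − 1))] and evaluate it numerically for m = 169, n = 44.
z(169, 44; 2, 2) ≤ (1/2)[169 + √(169² + 4·169·44·43)] = (1/2)[169 + √1307553] = 656.2414

Kővári–Sós–Turán: let r_1, ..., r_169 be the row sums and z = Σ r_i the total number of 1s. Each pair of columns can share at most one row with both entries 1 (else a 2×2 all-ones block appears), so Σ_i C(r_i, 2) ≤ C(44, 2) = 946. By convexity Σ_i C(r_i, 2) ≥ 169·C(z/169, 2) = z(z − 169)/(2·169), giving z² − 169z − 169·44·43 ≤ 0 and hence z ≤ (1/2)[169 + √(28561 + 4·319748)] = (1/2)[169 + √1307553] ≈ (1/2)(169 + 1143.4828) = 656.2414.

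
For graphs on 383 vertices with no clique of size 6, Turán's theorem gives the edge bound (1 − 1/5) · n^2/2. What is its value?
Turán density bound = (4/5) · 383^2/2 = 293378/5 ≈ 58675.6

Turán's theorem: ex(n, K_{r+1}) is achieved by the complete r-partite Turán graph T(n, r) with parts as balanced as possible, and is at most (1 − 1/r) · n^2/2. For r = 5, n = 383: the density bound is (4/5) · 146689/2 = 293378/5 ≈ 58675.6. The integer-valued extremum is e(T(383, 5)) = 58675, which is strictly less than the density bound 293378/5 since 5 ∤ 383 (the parts of T(383, 5) cannot all be equal).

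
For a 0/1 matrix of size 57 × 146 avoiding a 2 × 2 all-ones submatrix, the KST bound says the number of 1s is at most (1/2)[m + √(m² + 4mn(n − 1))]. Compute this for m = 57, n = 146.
z(57, 146; 2, 2) ≤ (1/2)[57 + √(57² + 4·57·146·145)] = (1/2)[57 + √4830009] = 1127.3641

Kővári–Sós–Turán: let r_1, ..., r_57 be the row sums and z = Σ r_i the total number of 1s. Each pair of columns can share at most one row with both entries 1 (else a 2×2 all-ones block appears), so Σ_i C(r_i, 2) ≤ C(146, 2) = 10585. By convexity Σ_i C(r_i, 2) ≥ 57·C(z/57, 2) = z(z − 57)/(2·57), giving z² − 57z − 57·146·145 ≤ 0 and hence z ≤ (1/2)[57 + √(3249 + 4·1206690)] = (1/2)[57 + √4830009] ≈ (1/2)(57 + 2197.7281) = 1127.3641.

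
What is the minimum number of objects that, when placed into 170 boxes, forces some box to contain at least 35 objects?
n = (35 − 1)·170 + 1 = 5781

By the generalised pigeonhole principle, to guarantee some box contains ≥ r objects we need more than (r − 1) · k objects total. Threshold: n = (r − 1) · k + 1. With r = 35 and k = 170: n = 34 · 170 + 1 = 5780 + 1 = 5781. For n = 5780 = 34 · 170, we can put exactly 34 objects in every box, avoiding 35 in any single one — so 5781 is tight.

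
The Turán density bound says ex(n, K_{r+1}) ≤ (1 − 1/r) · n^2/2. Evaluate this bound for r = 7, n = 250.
Turán density bound = (6/7) · 250^2/2 = 187500/7 ≈ 26785.7143

Turán's theorem: ex(n, K_{r+1}) is achieved by the complete r-partite Turán graph T(n, r) with parts as balanced as possible, and is at most (1 − 1/r) · n^2/2. For r = 7, n = 250: the density bound is (6/7) · 62500/2 = 187500/7 ≈ 26785.7143. The integer-valued extremum is e(T(250, 7)) = 26785, which is strictly less than the density bound 187500/7 since 7 ∤ 250 (the parts of T(250, 7) cannot all be equal).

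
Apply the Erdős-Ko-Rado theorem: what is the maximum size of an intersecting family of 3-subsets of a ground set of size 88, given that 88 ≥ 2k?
max |F| = C(87, 2) = 3741

The Erdős-Ko-Rado theorem states: for n ≥ 2k, an intersecting family of k-subsets of an n-element set has size at most C(n − 1, k − 1), with equality for 'star' families {A ⊆ [n] : |A| = k, i ∈ A} (fix an element i). For n = 88, k = 3: C(87, 2) = 3741.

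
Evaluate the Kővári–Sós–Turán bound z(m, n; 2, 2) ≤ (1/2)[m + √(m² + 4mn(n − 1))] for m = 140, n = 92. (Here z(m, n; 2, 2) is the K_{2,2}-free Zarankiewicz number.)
z(140, 92; 2, 2) ≤ (1/2)[140 + √(140² + 4·140·92·91)] = (1/2)[140 + √4707920] = 1154.8871

Kővári–Sós–Turán: let r_1, ..., r_140 be the row sums and z = Σ r_i the total number of 1s. Each pair of columns can share at most one row with both entries 1 (else a 2×2 all-ones block appears), so Σ_i C(r_i, 2) ≤ C(92, 2) = 4186. By convexity Σ_i C(r_i, 2) ≥ 140·C(z/140, 2) = z(z − 140)/(2·140), giving z² − 140z − 140·92·91 ≤ 0 and hence z ≤ (1/2)[140 + √(19600 + 4·1172080)] = (1/2)[140 + √4707920] ≈ (1/2)(140 + 2169.7742) = 1154.8871.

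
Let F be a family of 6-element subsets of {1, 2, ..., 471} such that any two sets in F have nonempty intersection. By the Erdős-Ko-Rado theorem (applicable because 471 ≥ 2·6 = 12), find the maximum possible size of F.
max |F| = C(470, 5) = 187084628094

Erdős-Ko-Rado (1961): when n ≥ 2k, max |F| = C(n−1, k−1). The bound is attained by the star {A : i ∈ A} for any fixed i ∈ [n]. Here C(471−1, 6−1) = C(470, 5) = 187084628094.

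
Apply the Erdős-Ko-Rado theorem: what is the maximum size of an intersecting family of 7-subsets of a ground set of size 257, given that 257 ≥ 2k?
max |F| = C(256, 6) = 368532802176

The Erdős-Ko-Rado theorem states: for n ≥ 2k, an intersecting family of k-subsets of an n-element set has size at most C(n − 1, k − 1), with equality for 'star' families {A ⊆ [n] : |A| = k, i ∈ A} (fix an element i). For n = 257, k = 7: C(256, 6) = 368532802176.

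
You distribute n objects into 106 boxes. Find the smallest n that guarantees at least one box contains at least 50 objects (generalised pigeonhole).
n = (50 − 1)·106 + 1 = 5195

By the generalised pigeonhole principle, to guarantee some box contains ≥ r objects we need more than (r − 1) · k objects total. Threshold: n = (r − 1) · k + 1. With r = 50 and k = 106: n = 49 · 106 + 1 = 5194 + 1 = 5195. For n = 5194 = 49 · 106, we can put exactly 49 objects in every box, avoiding 50 in any single one — so 5195 is tight.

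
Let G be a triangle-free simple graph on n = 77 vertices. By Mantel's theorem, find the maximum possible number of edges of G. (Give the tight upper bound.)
ex(77, K_3) = ⌊77^2/4⌋ = 1482

Mantel (1907): a triangle-free graph on n vertices has at most ⌊n^2/4⌋ edges, with equality for the complete bipartite graph K_{⌊n/2⌋, ⌈n/2⌉}. For n = 77: ⌊77^2/4⌋ = ⌊5929/4⌋ = 1482. The extremal graph is K_{38, 39}, which has 38·39 = 1482 edges.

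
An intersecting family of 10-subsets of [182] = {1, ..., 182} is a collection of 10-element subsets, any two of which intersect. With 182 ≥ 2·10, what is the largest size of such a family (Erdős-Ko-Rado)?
max |F| = C(181, 9) = 469440348593150

The Erdős-Ko-Rado theorem states: for n ≥ 2k, an intersecting family of k-subsets of an n-element set has size at most C(n − 1, k − 1), with equality for 'star' families {A ⊆ [n] : |A| = k, i ∈ A} (fix an element i). For n = 182, k = 10: C(181, 9) = 469440348593150.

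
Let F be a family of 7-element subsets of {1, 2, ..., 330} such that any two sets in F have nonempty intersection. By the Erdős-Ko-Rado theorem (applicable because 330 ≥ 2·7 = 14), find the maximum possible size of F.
max |F| = C(329, 6) = 1682406622260

The Erdős-Ko-Rado theorem states: for n ≥ 2k, an intersecting family of k-subsets of an n-element set has size at most C(n − 1, k − 1), with equality for 'star' families {A ⊆ [n] : |A| = k, i ∈ A} (fix an element i). For n = 330, k = 7: C(329, 6) = 1682406622260.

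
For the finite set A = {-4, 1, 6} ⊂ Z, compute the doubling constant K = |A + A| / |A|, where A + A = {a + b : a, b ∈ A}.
K = |A + A| / |A| = 5/3

Enumerate A + A = {a + b : a, b ∈ A}. With |A| = 3, there are |A|^2 = 9 ordered sum pairs; collecting distinct values, A + A = {-8, -3, 2, 7, 12}, so |A + A| = 5. Thus K = 5/3. Here |A + A| = 2|A| − 1 = 5, the minimum possible — so K = 5/3 is minimal, which holds iff A is an arithmetic progression.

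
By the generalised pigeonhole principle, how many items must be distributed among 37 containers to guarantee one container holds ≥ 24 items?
n = (24 − 1)·37 + 1 = 852

By the generalised pigeonhole principle, to guarantee some box contains ≥ r objects we need more than (r − 1) · k objects total. Threshold: n = (r − 1) · k + 1. With r = 24 and k = 37: n = 23 · 37 + 1 = 851 + 1 = 852. For n = 851 = 23 · 37, we can put exactly 23 objects in every box, avoiding 24 in any single one — so 852 is tight.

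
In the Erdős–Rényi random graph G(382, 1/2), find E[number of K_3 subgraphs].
E[# K_3] = C(382, 3) · (1/2)^C(3, 2) = 9217660 / 2^3 = 2304415/2 = 1152207.5

For each 3-subset S of vertices (there are C(382, 3) = 9217660 such S), let X_S = 1 if S induces a K_3 (all C(3, 2) = 3 edges present). Then P(X_S = 1) = (1/2)^3 = 1/8. By linearity of expectation, E[# K_3] = C(382, 3) · (1/2)^3 = 9217660 / 8 = 2304415/2 = 1152207.5.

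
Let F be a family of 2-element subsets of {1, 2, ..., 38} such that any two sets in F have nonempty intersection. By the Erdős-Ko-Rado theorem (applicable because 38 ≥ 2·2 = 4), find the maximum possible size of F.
max |F| = C(37, 1) = 37

Erdős-Ko-Rado (1961): when n ≥ 2k, max |F| = C(n−1, k−1). The bound is attained by the star {A : i ∈ A} for any fixed i ∈ [n]. Here C(38−1, 2−1) = C(37, 1) = 37.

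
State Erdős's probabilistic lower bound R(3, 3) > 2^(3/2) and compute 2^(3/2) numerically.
2^(3/2) = 2.8284; so R(3, 3) > 2.8284

Colour each edge of K_n uniformly at random with red/blue. The expected number of monochromatic K_3 is C(n, 3) · 2 · 2^(−C(3,2)). If C(n, 3) · 2^(1 − C(3,2)) < 1, then with positive probability no monochromatic K_3 exists, so R(3, 3) > n. The standard estimate C(n, 3) ≤ n^3/3! shows this inequality holds whenever n ≤ 2^(3/2) (since 3! · 2^(C(3,2) − 1) > 2^(3^2/2) ≥ n^3). Hence R(3, 3) > 2^(3/2) = 2.8284.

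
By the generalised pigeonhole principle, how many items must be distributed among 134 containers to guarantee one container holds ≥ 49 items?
n = (49 − 1)·134 + 1 = 6433

By the generalised pigeonhole principle, to guarantee some box contains ≥ r objects we need more than (r − 1) · k objects total. Threshold: n = (r − 1) · k + 1. With r = 49 and k = 134: n = 48 · 134 + 1 = 6432 + 1 = 6433. For n = 6432 = 48 · 134, we can put exactly 48 objects in every box, avoiding 49 in any single one — so 6433 is tight.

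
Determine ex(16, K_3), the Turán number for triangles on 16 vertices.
ex(16, K_3) = ⌊16^2/4⌋ = 64

Mantel (1907): a triangle-free graph on n vertices has at most ⌊n^2/4⌋ edges, with equality for the complete bipartite graph K_{⌊n/2⌋, ⌈n/2⌉}. For n = 16: ⌊16^2/4⌋ = ⌊256/4⌋ = 64. The extremal graph is K_{8, 8}, which has 8·8 = 64 edges.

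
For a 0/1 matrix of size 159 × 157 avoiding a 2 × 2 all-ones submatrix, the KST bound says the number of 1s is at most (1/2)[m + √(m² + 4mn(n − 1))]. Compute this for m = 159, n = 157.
z(159, 157; 2, 2) ≤ (1/2)[159 + √(159² + 4·159·157·156)] = (1/2)[159 + √15602193] = 2054.4806

Kővári–Sós–Turán: let r_1, ..., r_159 be the row sums and z = Σ r_i the total number of 1s. Each pair of columns can share at most one row with both entries 1 (else a 2×2 all-ones block appears), so Σ_i C(r_i, 2) ≤ C(157, 2) = 12246. By convexity Σ_i C(r_i, 2) ≥ 159·C(z/159, 2) = z(z − 159)/(2·159), giving z² − 159z − 159·157·156 ≤ 0 and hence z ≤ (1/2)[159 + √(25281 + 4·3894228)] = (1/2)[159 + √15602193] ≈ (1/2)(159 + 3949.9611) = 2054.4806.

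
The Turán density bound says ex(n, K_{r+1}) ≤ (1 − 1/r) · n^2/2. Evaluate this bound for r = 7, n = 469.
Turán density bound = (6/7) · 469^2/2 = 94269

Turán's theorem: ex(n, K_{r+1}) is achieved by the complete r-partite Turán graph T(n, r) with parts as balanced as possible, and is at most (1 − 1/r) · n^2/2. For r = 7, n = 469: the density bound is (6/7) · 219961/2 = 94269. Since 7 ∣ 469, the Turán graph T(469, 7) has parts of equal size 67, and its edge count e(T(469, 7)) = 94269 attains the density bound exactly.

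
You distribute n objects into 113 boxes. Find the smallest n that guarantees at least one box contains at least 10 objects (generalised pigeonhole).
n = (10 − 1)·113 + 1 = 1018

By the generalised pigeonhole principle, to guarantee some box contains ≥ r objects we need more than (r − 1) · k objects total. Threshold: n = (r − 1) · k + 1. With r = 10 and k = 113: n = 9 · 113 + 1 = 1017 + 1 = 1018. For n = 1017 = 9 · 113, we can put exactly 9 objects in every box, avoiding 10 in any single one — so 1018 is tight.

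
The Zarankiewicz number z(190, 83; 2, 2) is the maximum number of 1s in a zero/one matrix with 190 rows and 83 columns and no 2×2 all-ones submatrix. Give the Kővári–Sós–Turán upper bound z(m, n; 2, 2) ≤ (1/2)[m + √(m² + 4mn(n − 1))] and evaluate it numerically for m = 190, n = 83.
z(190, 83; 2, 2) ≤ (1/2)[190 + √(190² + 4·190·83·82)] = (1/2)[190 + √5208660] = 1236.1244

Kővári–Sós–Turán: let r_1, ..., r_190 be the row sums and z = Σ r_i the total number of 1s. Each pair of columns can share at most one row with both entries 1 (else a 2×2 all-ones block appears), so Σ_i C(r_i, 2) ≤ C(83, 2) = 3403. By convexity Σ_i C(r_i, 2) ≥ 190·C(z/190, 2) = z(z − 190)/(2·190), giving z² − 190z − 190·83·82 ≤ 0 and hence z ≤ (1/2)[190 + √(36100 + 4·1293140)] = (1/2)[190 + √5208660] ≈ (1/2)(190 + 2282.2489) = 1236.1244.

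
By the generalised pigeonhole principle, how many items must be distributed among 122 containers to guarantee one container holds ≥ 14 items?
n = (14 − 1)·122 + 1 = 1587

By the generalised pigeonhole principle, to guarantee some box contains ≥ r objects we need more than (r − 1) · k objects total. Threshold: n = (r − 1) · k + 1. With r = 14 and k = 122: n = 13 · 122 + 1 = 1586 + 1 = 1587. For n = 1586 = 13 · 122, we can put exactly 13 objects in every box, avoiding 14 in any single one — so 1587 is tight.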